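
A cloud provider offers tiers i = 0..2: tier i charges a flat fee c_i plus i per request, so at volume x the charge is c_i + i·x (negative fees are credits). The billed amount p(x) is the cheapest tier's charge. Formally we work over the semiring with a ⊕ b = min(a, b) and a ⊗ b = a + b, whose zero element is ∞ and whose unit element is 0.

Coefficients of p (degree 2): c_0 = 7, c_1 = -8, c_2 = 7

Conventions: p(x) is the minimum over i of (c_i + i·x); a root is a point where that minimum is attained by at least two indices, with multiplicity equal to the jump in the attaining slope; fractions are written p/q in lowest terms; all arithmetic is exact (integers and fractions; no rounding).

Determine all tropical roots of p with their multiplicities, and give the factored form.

hull edge (i=0, c=7) to (i=1, c=-8): slope -15, span 1
hull edge (i=1, c=-8) to (i=2, c=7): slope 15, span 1
Factored form: p(x) = 7 ⊗ (x ⊕ (-15)) ⊗ (x ⊕ 15)
Answer: roots = -15 (mult 1), 15 (mult 1)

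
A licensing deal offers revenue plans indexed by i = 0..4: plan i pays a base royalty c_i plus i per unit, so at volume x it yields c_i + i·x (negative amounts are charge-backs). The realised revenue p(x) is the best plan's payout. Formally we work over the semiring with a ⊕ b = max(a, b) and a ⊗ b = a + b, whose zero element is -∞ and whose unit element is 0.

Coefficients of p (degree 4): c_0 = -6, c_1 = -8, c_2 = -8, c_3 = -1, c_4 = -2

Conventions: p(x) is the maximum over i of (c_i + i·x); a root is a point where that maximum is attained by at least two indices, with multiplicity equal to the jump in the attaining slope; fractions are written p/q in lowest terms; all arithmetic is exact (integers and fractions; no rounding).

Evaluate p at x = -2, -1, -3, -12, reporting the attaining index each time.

p(-2) = max(-6+0·(-2)=-6, -8+1·(-2)=-10, -8+2·(-2)=-12, -1+3·(-2)=-7, -2+4·(-2)=-10) = -6 (attained by i=0)
p(-1) = max(-6+0·(-1)=-6, -8+1·(-1)=-9, -8+2·(-1)=-10, -1+3·(-1)=-4, -2+4·(-1)=-6) = -4 (attained by i=3)
p(-3) = max(-6+0·(-3)=-6, -8+1·(-3)=-11, -8+2·(-3)=-14, -1+3·(-3)=-10, -2+4·(-3)=-14) = -6 (attained by i=0)
p(-12) = max(-6+0·(-12)=-6, -8+1·(-12)=-20, -8+2·(-12)=-32, -1+3·(-12)=-37, -2+4·(-12)=-50) = -6 (attained by i=0)
Answer: p(-2) = -6; p(-1) = -4; p(-3) = -6; p(-12) = -6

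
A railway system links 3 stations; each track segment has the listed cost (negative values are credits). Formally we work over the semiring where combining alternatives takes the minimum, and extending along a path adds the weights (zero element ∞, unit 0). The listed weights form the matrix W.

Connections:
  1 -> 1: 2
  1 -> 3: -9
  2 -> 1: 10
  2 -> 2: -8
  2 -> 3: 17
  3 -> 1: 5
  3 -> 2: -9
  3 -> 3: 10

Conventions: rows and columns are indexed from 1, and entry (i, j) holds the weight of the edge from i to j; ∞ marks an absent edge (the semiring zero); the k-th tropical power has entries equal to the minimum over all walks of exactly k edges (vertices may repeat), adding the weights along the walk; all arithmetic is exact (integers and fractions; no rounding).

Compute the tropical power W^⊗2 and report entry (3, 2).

W^⊗2:
  [-4, -18, -7]
  [2, -16, 1]
  [1, -17, -4]
Key observation: the optimum is the walk 3->2->2, with weight (-9) + (-8) = -17.
Optimal value attained by: walk 3->2->2.
Answer: (W^⊗2)[3][2] = -17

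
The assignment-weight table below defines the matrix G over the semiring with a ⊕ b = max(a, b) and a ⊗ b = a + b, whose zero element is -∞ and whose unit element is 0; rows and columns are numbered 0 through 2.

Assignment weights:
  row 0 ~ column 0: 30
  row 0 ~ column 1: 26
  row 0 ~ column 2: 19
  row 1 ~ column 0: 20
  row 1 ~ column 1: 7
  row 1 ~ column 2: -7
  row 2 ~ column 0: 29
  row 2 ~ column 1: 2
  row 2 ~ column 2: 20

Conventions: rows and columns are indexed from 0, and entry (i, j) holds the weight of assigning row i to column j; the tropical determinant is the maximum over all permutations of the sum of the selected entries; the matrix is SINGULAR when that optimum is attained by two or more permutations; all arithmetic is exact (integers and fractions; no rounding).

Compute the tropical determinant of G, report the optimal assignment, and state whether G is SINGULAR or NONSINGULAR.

σ = (0, 1, 2): 30 + 7 + 20 = 57
σ = (0, 2, 1): 30 + (-7) + 2 = 25
σ = (1, 0, 2): 26 + 20 + 20 = 66
σ = (1, 2, 0): 26 + (-7) + 29 = 48
σ = (2, 0, 1): 19 + 20 + 2 = 41
σ = (2, 1, 0): 19 + 7 + 29 = 55
Optimal value attained by: σ = (1, 0, 2).
Answer: det⊕(G) = 66; verdict: NONSINGULAR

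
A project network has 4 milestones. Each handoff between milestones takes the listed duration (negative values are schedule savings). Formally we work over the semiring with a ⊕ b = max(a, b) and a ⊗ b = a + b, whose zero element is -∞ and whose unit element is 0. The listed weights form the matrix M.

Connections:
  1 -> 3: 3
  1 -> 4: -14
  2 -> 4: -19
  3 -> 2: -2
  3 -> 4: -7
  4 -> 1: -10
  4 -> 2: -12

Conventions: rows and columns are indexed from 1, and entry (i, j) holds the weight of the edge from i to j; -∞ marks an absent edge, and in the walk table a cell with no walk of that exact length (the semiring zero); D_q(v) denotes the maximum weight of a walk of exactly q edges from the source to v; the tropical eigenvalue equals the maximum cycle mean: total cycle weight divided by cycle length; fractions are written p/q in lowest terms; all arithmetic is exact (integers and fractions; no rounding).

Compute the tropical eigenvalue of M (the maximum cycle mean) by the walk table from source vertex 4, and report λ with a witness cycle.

q=0: [-∞, -∞, -∞, 0]
q=1: [-10, -12, -∞, -∞]
q=2: [-∞, -∞, -7, -24]
q=3: [-34, -9, -∞, -14]
q=4: [-24, -26, -31, -28]
Optimal cycle mean attained by: cycle 1->3->4->1, total 3 + (-7) + (-10), length 3.
Answer: λ = -14/3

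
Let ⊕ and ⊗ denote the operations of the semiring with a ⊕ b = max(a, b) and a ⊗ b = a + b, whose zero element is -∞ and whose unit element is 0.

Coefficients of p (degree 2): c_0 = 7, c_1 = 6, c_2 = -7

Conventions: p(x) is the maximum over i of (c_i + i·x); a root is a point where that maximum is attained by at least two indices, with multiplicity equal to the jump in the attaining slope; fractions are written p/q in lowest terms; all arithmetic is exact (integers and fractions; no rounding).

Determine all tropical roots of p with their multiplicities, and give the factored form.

hull edge (i=0, c=7) to (i=1, c=6): slope -1, span 1
hull edge (i=1, c=6) to (i=2, c=-7): slope -13, span 1
Factored form: p(x) = -7 ⊗ (x ⊕ 1) ⊗ (x ⊕ 13)
Answer: roots = 1 (mult 1), 13 (mult 1)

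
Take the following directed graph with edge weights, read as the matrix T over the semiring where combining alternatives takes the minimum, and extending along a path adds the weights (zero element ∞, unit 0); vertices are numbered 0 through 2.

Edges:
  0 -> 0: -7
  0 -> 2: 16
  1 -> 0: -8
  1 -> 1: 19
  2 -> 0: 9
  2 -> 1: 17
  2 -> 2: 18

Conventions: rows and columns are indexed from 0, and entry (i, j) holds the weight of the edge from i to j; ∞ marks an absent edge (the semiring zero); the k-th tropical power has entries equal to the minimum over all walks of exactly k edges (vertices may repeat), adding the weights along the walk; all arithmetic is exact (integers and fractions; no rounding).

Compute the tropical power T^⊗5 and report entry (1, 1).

T^⊗2:
  [-14, 33, 9]
  [-15, 38, 8]
  [2, 35, 25]
T^⊗3:
  [-21, 26, 2]
  [-22, 25, 1]
  [-5, 42, 18]
T^⊗4:
  [-28, 19, -5]
  [-29, 18, -6]
  [-12, 35, 11]
T^⊗5:
  [-35, 12, -12]
  [-36, 11, -13]
  [-19, 28, 4]
Key observation: the optimum is the walk 1->0->0->0->2->1, with weight (-8) + (-7) + (-7) + 16 + 17 = 11.
Optimal value attained by: walk 1->0->0->0->2->1.
Answer: (T^⊗5)[1][1] = 11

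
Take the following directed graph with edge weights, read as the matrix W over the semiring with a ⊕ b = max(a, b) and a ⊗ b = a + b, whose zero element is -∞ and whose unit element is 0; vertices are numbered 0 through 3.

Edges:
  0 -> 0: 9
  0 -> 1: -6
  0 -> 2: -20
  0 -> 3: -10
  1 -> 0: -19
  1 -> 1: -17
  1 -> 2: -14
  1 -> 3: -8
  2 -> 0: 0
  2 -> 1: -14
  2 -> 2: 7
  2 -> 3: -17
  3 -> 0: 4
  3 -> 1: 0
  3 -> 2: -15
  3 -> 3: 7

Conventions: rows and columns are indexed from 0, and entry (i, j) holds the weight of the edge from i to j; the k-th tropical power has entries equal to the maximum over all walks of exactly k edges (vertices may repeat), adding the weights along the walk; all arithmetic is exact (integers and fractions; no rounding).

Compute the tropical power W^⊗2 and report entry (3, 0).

W^⊗2:
  [18, 3, -11, -1]
  [-4, -8, -7, -1]
  [9, -6, 14, -10]
  [13, 7, -8, 14]
Key observation: the optimum is the walk 3->0->0, with weight 4 + 9 = 13.
Optimal value attained by: walk 3->0->0.
Answer: (W^⊗2)[3][0] = 13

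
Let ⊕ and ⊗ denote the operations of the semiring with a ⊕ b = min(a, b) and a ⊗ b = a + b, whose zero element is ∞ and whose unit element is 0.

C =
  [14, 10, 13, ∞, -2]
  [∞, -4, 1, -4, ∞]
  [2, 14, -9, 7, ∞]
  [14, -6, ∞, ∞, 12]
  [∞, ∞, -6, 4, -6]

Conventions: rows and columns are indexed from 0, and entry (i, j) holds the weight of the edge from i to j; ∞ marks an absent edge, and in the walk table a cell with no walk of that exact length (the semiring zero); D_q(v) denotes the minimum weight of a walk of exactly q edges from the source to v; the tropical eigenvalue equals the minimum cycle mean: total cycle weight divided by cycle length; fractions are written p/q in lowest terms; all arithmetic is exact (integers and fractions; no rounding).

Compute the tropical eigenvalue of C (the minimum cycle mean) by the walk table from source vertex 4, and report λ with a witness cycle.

q=0: [∞, ∞, ∞, ∞, 0]
q=1: [∞, ∞, -6, 4, -6]
q=2: [-4, -2, -15, -2, -12]
q=3: [-13, -8, -24, -8, -18]
q=4: [-22, -14, -33, -17, -24]
q=5: [-31, -23, -42, -26, -30]
Optimal cycle mean attained by: cycle 2->2, total (-9), length 1.
Answer: λ = -9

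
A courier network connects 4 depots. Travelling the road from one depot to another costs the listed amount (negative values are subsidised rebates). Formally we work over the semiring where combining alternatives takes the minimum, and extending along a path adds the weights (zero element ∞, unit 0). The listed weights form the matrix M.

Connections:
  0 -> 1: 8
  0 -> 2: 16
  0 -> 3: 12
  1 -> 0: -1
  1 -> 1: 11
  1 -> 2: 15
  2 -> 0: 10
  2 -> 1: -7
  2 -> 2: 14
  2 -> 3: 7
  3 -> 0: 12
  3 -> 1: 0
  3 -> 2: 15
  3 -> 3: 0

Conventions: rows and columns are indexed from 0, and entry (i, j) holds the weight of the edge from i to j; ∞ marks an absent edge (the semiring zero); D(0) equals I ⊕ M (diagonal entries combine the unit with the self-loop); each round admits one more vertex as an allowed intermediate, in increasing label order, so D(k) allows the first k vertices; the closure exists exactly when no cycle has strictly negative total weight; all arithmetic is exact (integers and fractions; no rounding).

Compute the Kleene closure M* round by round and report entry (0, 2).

D(0):
  [0, 8, 16, 12]
  [-1, 0, 15, ∞]
  [10, -7, 0, 7]
  [12, 0, 15, 0]
D(1):
  [0, 8, 16, 12]
  [-1, 0, 15, 11]
  [10, -7, 0, 7]
  [12, 0, 15, 0]
D(2):
  [0, 8, 16, 12]
  [-1, 0, 15, 11]
  [-8, -7, 0, 4]
  [-1, 0, 15, 0]
D(3):
  [0, 8, 16, 12]
  [-1, 0, 15, 11]
  [-8, -7, 0, 4]
  [-1, 0, 15, 0]
D(4):
  [0, 8, 16, 12]
  [-1, 0, 15, 11]
  [-8, -7, 0, 4]
  [-1, 0, 15, 0]
Answer: M*[0][2] = 16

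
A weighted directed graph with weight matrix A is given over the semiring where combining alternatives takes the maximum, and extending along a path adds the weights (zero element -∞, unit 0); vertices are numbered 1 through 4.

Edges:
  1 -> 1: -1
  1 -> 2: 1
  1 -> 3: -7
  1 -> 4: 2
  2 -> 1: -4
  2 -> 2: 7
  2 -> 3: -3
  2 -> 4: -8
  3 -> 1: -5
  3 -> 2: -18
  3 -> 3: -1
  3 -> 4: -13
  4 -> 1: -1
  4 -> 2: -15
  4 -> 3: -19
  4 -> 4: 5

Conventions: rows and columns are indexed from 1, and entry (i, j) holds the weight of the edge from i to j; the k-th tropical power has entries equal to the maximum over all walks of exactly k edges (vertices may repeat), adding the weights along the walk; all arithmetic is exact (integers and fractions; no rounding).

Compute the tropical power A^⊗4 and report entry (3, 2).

A^⊗2:
  [1, 8, -2, 7]
  [3, 14, 4, -1]
  [-6, -4, -2, -3]
  [4, 0, -8, 10]
A^⊗3:
  [6, 15, 5, 12]
  [10, 21, 11, 6]
  [-4, 3, -3, 2]
  [9, 7, -3, 15]
A^⊗4:
  [11, 22, 12, 17]
  [17, 28, 18, 13]
  [1, 10, 0, 7]
  [14, 14, 4, 20]
Key observation: the optimum is the walk 3->1->2->2->2, with weight (-5) + 1 + 7 + 7 = 10.
Optimal value attained by: walk 3->1->2->2->2.
Answer: (A^⊗4)[3][2] = 10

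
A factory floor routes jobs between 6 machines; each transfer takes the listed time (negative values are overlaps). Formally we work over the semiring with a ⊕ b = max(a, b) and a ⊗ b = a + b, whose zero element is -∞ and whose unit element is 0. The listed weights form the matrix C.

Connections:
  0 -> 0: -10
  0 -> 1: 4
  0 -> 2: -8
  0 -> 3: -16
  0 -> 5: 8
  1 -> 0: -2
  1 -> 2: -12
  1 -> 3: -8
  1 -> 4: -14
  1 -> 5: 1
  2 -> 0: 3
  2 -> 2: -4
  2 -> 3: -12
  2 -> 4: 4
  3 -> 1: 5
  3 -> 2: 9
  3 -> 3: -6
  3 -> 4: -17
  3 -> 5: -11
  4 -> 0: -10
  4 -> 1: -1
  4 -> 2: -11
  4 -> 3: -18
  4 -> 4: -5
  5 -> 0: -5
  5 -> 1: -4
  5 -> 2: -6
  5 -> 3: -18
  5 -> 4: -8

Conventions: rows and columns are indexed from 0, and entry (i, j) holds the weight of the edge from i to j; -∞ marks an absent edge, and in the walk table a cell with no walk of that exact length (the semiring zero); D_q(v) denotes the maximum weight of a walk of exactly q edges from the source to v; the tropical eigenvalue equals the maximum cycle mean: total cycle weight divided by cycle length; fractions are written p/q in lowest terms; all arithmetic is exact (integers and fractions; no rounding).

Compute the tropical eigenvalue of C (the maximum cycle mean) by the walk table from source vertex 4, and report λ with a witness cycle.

q=0: [-∞, -∞, -∞, -∞, 0, -∞]
q=1: [-10, -1, -11, -18, -5, -∞]
q=2: [-3, -6, -9, -9, -7, 0]
q=3: [-5, 1, 0, -14, -5, 5]
q=4: [3, 1, -1, -7, 4, 3]
q=5: [2, 7, 2, -7, 3, 11]
q=6: [6, 7, 5, -1, 6, 10]
Optimal cycle mean attained by: cycle 0->1->3->2->0, total 4 + (-8) + 9 + 3, length 4.
Answer: λ = 2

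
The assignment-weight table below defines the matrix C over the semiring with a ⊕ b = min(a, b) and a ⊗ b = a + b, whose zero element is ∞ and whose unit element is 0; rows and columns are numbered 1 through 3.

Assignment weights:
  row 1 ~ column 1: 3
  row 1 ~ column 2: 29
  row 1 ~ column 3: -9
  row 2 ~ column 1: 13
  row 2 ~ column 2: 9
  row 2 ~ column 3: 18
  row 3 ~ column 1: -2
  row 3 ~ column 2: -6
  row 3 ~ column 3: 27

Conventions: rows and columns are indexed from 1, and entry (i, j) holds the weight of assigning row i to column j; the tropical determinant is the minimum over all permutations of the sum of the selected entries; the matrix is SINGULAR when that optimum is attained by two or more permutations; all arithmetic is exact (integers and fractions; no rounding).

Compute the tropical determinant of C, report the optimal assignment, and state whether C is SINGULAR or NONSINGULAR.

σ = (1, 2, 3): 3 + 9 + 27 = 39
σ = (1, 3, 2): 3 + 18 + (-6) = 15
σ = (2, 1, 3): 29 + 13 + 27 = 69
σ = (2, 3, 1): 29 + 18 + (-2) = 45
σ = (3, 1, 2): (-9) + 13 + (-6) = -2
σ = (3, 2, 1): (-9) + 9 + (-2) = -2
Optimal value attained by: σ = (3, 1, 2).
Answer: det⊕(C) = -2; verdict: SINGULAR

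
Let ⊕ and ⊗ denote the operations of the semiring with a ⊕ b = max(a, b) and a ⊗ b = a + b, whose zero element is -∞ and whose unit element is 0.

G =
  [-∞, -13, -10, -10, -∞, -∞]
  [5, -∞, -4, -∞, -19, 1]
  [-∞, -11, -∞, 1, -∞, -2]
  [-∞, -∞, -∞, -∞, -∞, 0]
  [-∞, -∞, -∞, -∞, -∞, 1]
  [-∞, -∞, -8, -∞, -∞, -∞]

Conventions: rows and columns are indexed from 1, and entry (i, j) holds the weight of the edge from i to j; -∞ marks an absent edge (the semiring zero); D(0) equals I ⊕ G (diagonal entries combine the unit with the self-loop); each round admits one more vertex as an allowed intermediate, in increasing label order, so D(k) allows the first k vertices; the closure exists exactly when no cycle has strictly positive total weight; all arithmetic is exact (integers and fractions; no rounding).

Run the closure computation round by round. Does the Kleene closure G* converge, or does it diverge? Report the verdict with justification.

D(0):
  [0, -13, -10, -10, -∞, -∞]
  [5, 0, -4, -∞, -19, 1]
  [-∞, -11, 0, 1, -∞, -2]
  [-∞, -∞, -∞, 0, -∞, 0]
  [-∞, -∞, -∞, -∞, 0, 1]
  [-∞, -∞, -8, -∞, -∞, 0]
D(1):
  [0, -13, -10, -10, -∞, -∞]
  [5, 0, -4, -5, -19, 1]
  [-∞, -11, 0, 1, -∞, -2]
  [-∞, -∞, -∞, 0, -∞, 0]
  [-∞, -∞, -∞, -∞, 0, 1]
  [-∞, -∞, -8, -∞, -∞, 0]
D(2):
  [0, -13, -10, -10, -32, -12]
  [5, 0, -4, -5, -19, 1]
  [-6, -11, 0, 1, -30, -2]
  [-∞, -∞, -∞, 0, -∞, 0]
  [-∞, -∞, -∞, -∞, 0, 1]
  [-∞, -∞, -8, -∞, -∞, 0]
D(3):
  [0, -13, -10, -9, -32, -12]
  [5, 0, -4, -3, -19, 1]
  [-6, -11, 0, 1, -30, -2]
  [-∞, -∞, -∞, 0, -∞, 0]
  [-∞, -∞, -∞, -∞, 0, 1]
  [-14, -19, -8, -7, -38, 0]
D(4):
  [0, -13, -10, -9, -32, -9]
  [5, 0, -4, -3, -19, 1]
  [-6, -11, 0, 1, -30, 1]
  [-∞, -∞, -∞, 0, -∞, 0]
  [-∞, -∞, -∞, -∞, 0, 1]
  [-14, -19, -8, -7, -38, 0]
D(5):
  [0, -13, -10, -9, -32, -9]
  [5, 0, -4, -3, -19, 1]
  [-6, -11, 0, 1, -30, 1]
  [-∞, -∞, -∞, 0, -∞, 0]
  [-∞, -∞, -∞, -∞, 0, 1]
  [-14, -19, -8, -7, -38, 0]
D(6):
  [0, -13, -10, -9, -32, -9]
  [5, 0, -4, -3, -19, 1]
  [-6, -11, 0, 1, -30, 1]
  [-14, -19, -8, 0, -38, 0]
  [-13, -18, -7, -6, 0, 1]
  [-14, -19, -8, -7, -38, 0]
Key observation: every diagonal entry stays at the unit through all rounds, so no improving cycle exists.
Answer: CONVERGES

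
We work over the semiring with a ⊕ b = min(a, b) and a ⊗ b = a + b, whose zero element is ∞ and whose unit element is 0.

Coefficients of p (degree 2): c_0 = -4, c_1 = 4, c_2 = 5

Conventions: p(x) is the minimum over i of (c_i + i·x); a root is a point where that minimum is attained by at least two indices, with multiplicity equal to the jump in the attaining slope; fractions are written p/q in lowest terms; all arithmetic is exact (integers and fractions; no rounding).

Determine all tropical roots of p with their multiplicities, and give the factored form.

hull edge (i=0, c=-4) to (i=2, c=5): slope 9/2, span 2
Factored form: p(x) = 5 ⊗ (x ⊕ (-9/2)) ⊗ (x ⊕ (-9/2))
Answer: roots = -9/2 (mult 2)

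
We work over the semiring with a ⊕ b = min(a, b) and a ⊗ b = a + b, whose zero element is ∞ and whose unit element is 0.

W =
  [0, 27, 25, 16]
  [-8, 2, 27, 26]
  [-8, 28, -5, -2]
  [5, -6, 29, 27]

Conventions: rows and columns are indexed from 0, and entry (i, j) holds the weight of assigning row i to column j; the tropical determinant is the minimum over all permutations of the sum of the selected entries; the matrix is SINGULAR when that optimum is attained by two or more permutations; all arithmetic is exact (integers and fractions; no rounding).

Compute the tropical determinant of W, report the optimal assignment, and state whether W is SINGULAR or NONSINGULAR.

σ = (0, 1, 2, 3): 0 + 2 + (-5) + 27 = 24
σ = (0, 1, 3, 2): 0 + 2 + (-2) + 29 = 29
σ = (0, 2, 1, 3): 0 + 27 + 28 + 27 = 82
σ = (0, 2, 3, 1): 0 + 27 + (-2) + (-6) = 19
σ = (0, 3, 1, 2): 0 + 26 + 28 + 29 = 83
σ = (0, 3, 2, 1): 0 + 26 + (-5) + (-6) = 15
σ = (1, 0, 2, 3): 27 + (-8) + (-5) + 27 = 41
σ = (1, 0, 3, 2): 27 + (-8) + (-2) + 29 = 46
σ = (1, 2, 0, 3): 27 + 27 + (-8) + 27 = 73
σ = (1, 2, 3, 0): 27 + 27 + (-2) + 5 = 57
σ = (1, 3, 0, 2): 27 + 26 + (-8) + 29 = 74
σ = (1, 3, 2, 0): 27 + 26 + (-5) + 5 = 53
σ = (2, 0, 1, 3): 25 + (-8) + 28 + 27 = 72
σ = (2, 0, 3, 1): 25 + (-8) + (-2) + (-6) = 9
σ = (2, 1, 0, 3): 25 + 2 + (-8) + 27 = 46
σ = (2, 1, 3, 0): 25 + 2 + (-2) + 5 = 30
σ = (2, 3, 0, 1): 25 + 26 + (-8) + (-6) = 37
σ = (2, 3, 1, 0): 25 + 26 + 28 + 5 = 84
σ = (3, 0, 1, 2): 16 + (-8) + 28 + 29 = 65
σ = (3, 0, 2, 1): 16 + (-8) + (-5) + (-6) = -3
σ = (3, 1, 0, 2): 16 + 2 + (-8) + 29 = 39
σ = (3, 1, 2, 0): 16 + 2 + (-5) + 5 = 18
σ = (3, 2, 0, 1): 16 + 27 + (-8) + (-6) = 29
σ = (3, 2, 1, 0): 16 + 27 + 28 + 5 = 76
Optimal value attained by: σ = (3, 0, 2, 1).
Answer: det⊕(W) = -3; verdict: NONSINGULAR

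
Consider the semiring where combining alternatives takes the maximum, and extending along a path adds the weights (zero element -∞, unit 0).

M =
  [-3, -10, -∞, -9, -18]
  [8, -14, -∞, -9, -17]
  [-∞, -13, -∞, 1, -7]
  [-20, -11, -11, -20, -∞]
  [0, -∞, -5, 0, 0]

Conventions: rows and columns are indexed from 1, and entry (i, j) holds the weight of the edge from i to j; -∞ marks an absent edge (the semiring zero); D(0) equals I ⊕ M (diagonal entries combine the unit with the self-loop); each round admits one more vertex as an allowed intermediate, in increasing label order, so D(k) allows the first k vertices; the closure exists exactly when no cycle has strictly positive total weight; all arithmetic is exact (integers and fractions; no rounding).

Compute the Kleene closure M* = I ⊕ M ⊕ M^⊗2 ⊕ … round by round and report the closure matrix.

D(0):
  [0, -10, -∞, -9, -18]
  [8, 0, -∞, -9, -17]
  [-∞, -13, 0, 1, -7]
  [-20, -11, -11, 0, -∞]
  [0, -∞, -5, 0, 0]
D(1):
  [0, -10, -∞, -9, -18]
  [8, 0, -∞, -1, -10]
  [-∞, -13, 0, 1, -7]
  [-20, -11, -11, 0, -38]
  [0, -10, -5, 0, 0]
D(2):
  [0, -10, -∞, -9, -18]
  [8, 0, -∞, -1, -10]
  [-5, -13, 0, 1, -7]
  [-3, -11, -11, 0, -21]
  [0, -10, -5, 0, 0]
D(3):
  [0, -10, -∞, -9, -18]
  [8, 0, -∞, -1, -10]
  [-5, -13, 0, 1, -7]
  [-3, -11, -11, 0, -18]
  [0, -10, -5, 0, 0]
D(4):
  [0, -10, -20, -9, -18]
  [8, 0, -12, -1, -10]
  [-2, -10, 0, 1, -7]
  [-3, -11, -11, 0, -18]
  [0, -10, -5, 0, 0]
D(5):
  [0, -10, -20, -9, -18]
  [8, 0, -12, -1, -10]
  [-2, -10, 0, 1, -7]
  [-3, -11, -11, 0, -18]
  [0, -10, -5, 0, 0]
Answer: M* = [[0, -10, -20, -9, -18], [8, 0, -12, -1, -10], [-2, -10, 0, 1, -7], [-3, -11, -11, 0, -18], [0, -10, -5, 0, 0]]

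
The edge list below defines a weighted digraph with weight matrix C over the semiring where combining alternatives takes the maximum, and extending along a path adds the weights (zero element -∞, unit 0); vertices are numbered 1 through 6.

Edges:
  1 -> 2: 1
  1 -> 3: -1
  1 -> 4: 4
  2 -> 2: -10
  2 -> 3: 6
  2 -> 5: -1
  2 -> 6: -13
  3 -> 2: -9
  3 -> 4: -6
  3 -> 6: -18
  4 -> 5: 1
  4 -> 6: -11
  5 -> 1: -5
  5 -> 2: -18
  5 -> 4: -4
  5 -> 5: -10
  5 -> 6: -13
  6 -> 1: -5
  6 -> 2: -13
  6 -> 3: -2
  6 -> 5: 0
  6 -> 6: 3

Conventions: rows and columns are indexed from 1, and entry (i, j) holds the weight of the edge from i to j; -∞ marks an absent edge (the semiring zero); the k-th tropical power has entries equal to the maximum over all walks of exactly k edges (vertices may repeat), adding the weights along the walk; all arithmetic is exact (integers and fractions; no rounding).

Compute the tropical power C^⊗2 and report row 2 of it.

C^⊗2:
  [-∞, -9, 7, -7, 5, -7]
  [-6, -3, -4, 0, -11, -10]
  [-23, -19, -3, -∞, -5, -15]
  [-4, -17, -13, -3, -9, -8]
  [-15, -4, -6, -1, -3, -10]
  [-2, -4, 1, -1, 3, 6]
Answer: row 2 of C^⊗2 = [-6, -3, -4, 0, -11, -10]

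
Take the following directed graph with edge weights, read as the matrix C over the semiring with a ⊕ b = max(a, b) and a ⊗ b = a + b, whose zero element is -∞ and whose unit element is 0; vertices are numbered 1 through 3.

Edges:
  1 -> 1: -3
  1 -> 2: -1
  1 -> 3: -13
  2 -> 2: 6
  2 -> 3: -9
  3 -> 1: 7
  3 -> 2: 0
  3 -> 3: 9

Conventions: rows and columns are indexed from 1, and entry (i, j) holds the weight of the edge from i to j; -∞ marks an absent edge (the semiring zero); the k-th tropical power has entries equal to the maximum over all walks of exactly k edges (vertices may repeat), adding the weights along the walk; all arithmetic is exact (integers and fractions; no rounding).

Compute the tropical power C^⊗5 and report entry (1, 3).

C^⊗2:
  [-6, 5, -4]
  [-2, 12, 0]
  [16, 9, 18]
C^⊗3:
  [3, 11, 5]
  [7, 18, 9]
  [25, 18, 27]
C^⊗4:
  [12, 17, 14]
  [16, 24, 18]
  [34, 27, 36]
C^⊗5:
  [21, 23, 23]
  [25, 30, 27]
  [43, 36, 45]
Key observation: the optimum is the walk 1->3->3->3->3->3, with weight (-13) + 9 + 9 + 9 + 9 = 23.
Optimal value attained by: walk 1->3->3->3->3->3.
Answer: (C^⊗5)[1][3] = 23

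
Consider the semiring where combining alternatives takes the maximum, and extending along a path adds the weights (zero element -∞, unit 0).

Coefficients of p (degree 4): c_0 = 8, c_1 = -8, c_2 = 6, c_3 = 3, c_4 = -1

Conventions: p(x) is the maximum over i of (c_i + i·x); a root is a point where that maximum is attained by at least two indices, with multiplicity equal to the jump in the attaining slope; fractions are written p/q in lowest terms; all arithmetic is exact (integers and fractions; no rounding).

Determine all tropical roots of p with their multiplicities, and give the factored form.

hull edge (i=0, c=8) to (i=2, c=6): slope -1, span 2
hull edge (i=2, c=6) to (i=3, c=3): slope -3, span 1
hull edge (i=3, c=3) to (i=4, c=-1): slope -4, span 1
Factored form: p(x) = -1 ⊗ (x ⊕ 1) ⊗ (x ⊕ 1) ⊗ (x ⊕ 3) ⊗ (x ⊕ 4)
Answer: roots = 1 (mult 2), 3 (mult 1), 4 (mult 1)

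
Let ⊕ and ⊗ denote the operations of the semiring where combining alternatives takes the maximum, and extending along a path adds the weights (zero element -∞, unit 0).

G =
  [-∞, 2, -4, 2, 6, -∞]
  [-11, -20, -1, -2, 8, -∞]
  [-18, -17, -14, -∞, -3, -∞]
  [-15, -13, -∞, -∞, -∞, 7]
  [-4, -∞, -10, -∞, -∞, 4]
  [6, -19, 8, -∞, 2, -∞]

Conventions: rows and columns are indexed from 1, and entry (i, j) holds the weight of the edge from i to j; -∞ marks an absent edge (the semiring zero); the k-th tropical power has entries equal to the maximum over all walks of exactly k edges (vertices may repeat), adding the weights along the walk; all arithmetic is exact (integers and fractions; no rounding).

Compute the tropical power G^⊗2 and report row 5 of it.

G^⊗2:
  [2, -11, 1, 0, 10, 10]
  [4, -9, -2, -9, -4, 12]
  [-7, -16, -13, -16, -9, 1]
  [13, -12, 15, -13, 9, -∞]
  [10, -2, 12, -2, 6, -∞]
  [-2, 8, 2, 8, 12, 6]
Answer: row 5 of G^⊗2 = [10, -2, 12, -2, 6, -∞]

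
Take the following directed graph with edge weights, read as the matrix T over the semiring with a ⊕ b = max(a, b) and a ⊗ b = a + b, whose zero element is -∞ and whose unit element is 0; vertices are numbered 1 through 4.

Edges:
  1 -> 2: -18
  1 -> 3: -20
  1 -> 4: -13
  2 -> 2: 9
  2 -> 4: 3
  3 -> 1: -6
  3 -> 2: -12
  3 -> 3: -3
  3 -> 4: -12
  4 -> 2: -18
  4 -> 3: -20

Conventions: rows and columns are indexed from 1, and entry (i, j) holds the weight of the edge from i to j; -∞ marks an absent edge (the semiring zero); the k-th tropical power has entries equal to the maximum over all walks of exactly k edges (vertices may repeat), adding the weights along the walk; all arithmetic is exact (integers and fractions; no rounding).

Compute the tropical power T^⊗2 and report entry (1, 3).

T^⊗2:
  [-26, -9, -23, -15]
  [-∞, 18, -17, 12]
  [-9, -3, -6, -9]
  [-26, -9, -23, -15]
Key observation: the optimum is the walk 1->3->3, with weight (-20) + (-3) = -23.
Optimal value attained by: walk 1->3->3.
Answer: (T^⊗2)[1][3] = -23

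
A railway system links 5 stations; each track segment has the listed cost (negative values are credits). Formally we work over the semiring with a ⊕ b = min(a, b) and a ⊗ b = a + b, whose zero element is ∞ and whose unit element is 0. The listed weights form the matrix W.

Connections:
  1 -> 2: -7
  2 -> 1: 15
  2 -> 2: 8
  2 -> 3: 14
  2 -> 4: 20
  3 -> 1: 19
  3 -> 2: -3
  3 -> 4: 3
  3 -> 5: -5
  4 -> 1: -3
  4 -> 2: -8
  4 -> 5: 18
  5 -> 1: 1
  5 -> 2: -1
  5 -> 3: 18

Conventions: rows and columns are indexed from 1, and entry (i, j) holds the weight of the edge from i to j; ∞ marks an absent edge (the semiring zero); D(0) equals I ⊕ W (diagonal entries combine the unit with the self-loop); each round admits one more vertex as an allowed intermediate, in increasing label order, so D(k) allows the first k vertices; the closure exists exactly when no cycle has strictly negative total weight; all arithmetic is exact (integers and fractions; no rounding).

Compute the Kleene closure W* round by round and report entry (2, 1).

D(0):
  [0, -7, ∞, ∞, ∞]
  [15, 0, 14, 20, ∞]
  [19, -3, 0, 3, -5]
  [-3, -8, ∞, 0, 18]
  [1, -1, 18, ∞, 0]
D(1):
  [0, -7, ∞, ∞, ∞]
  [15, 0, 14, 20, ∞]
  [19, -3, 0, 3, -5]
  [-3, -10, ∞, 0, 18]
  [1, -6, 18, ∞, 0]
D(2):
  [0, -7, 7, 13, ∞]
  [15, 0, 14, 20, ∞]
  [12, -3, 0, 3, -5]
  [-3, -10, 4, 0, 18]
  [1, -6, 8, 14, 0]
D(3):
  [0, -7, 7, 10, 2]
  [15, 0, 14, 17, 9]
  [12, -3, 0, 3, -5]
  [-3, -10, 4, 0, -1]
  [1, -6, 8, 11, 0]
D(4):
  [0, -7, 7, 10, 2]
  [14, 0, 14, 17, 9]
  [0, -7, 0, 3, -5]
  [-3, -10, 4, 0, -1]
  [1, -6, 8, 11, 0]
D(5):
  [0, -7, 7, 10, 2]
  [10, 0, 14, 17, 9]
  [-4, -11, 0, 3, -5]
  [-3, -10, 4, 0, -1]
  [1, -6, 8, 11, 0]
Answer: W*[2][1] = 10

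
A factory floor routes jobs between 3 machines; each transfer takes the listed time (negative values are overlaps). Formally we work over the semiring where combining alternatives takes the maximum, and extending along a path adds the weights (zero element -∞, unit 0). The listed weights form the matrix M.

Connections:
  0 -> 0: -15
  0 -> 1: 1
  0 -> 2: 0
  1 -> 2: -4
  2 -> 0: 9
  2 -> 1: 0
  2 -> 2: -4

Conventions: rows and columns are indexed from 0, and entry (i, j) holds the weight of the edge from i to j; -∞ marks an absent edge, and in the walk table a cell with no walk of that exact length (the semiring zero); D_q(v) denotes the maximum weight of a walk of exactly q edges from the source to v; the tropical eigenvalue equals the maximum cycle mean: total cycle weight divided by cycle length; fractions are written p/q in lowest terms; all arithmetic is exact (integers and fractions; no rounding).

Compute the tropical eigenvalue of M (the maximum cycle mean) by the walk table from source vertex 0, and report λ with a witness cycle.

q=0: [0, -∞, -∞]
q=1: [-15, 1, 0]
q=2: [9, 0, -3]
q=3: [6, 10, 9]
Optimal cycle mean attained by: cycle 0->2->0, total 0 + 9, length 2.
Answer: λ = 9/2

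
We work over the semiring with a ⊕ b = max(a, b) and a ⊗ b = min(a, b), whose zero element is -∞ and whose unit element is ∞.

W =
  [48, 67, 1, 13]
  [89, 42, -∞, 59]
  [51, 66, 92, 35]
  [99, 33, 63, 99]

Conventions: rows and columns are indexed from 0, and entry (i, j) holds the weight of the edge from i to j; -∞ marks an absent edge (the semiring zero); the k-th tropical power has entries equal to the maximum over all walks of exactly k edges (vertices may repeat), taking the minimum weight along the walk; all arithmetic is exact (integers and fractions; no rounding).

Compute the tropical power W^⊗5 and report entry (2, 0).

W^⊗2:
  [67, 48, 13, 59]
  [59, 67, 59, 59]
  [66, 66, 92, 59]
  [99, 67, 63, 99]
W^⊗3:
  [59, 67, 59, 59]
  [67, 59, 59, 59]
  [66, 66, 92, 59]
  [99, 67, 63, 99]
W^⊗4:
  [67, 59, 59, 59]
  [59, 67, 59, 59]
  [66, 66, 92, 59]
  [99, 67, 63, 99]
W^⊗5:
  [59, 67, 59, 59]
  [67, 59, 59, 59]
  [66, 66, 92, 59]
  [99, 67, 63, 99]
Key observation: the optimum is the walk 2->2->1->0->1->0, with weight 92 min 66 min 89 min 67 min 89 = 66.
Optimal value attained by: walk 2->2->1->0->1->0.
Answer: (W^⊗5)[2][0] = 66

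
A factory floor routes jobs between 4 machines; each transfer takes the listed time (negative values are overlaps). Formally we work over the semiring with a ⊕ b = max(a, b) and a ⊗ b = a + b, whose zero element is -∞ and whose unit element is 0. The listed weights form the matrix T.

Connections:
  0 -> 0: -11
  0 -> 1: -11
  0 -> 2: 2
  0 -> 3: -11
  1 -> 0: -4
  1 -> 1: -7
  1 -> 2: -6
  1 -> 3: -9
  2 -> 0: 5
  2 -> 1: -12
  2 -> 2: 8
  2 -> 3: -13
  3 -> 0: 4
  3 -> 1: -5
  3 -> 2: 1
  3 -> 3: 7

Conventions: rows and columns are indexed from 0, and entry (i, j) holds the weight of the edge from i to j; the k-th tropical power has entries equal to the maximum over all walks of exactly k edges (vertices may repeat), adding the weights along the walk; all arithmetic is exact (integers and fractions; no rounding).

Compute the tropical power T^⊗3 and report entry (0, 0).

T^⊗2:
  [7, -10, 10, -4]
  [-1, -14, 2, -2]
  [13, -4, 16, -5]
  [11, 2, 9, 14]
T^⊗3:
  [15, -2, 18, 3]
  [7, -7, 10, 5]
  [21, 4, 24, 3]
  [18, 9, 17, 21]
Key observation: the optimum is the walk 0->2->2->0, with weight 2 + 8 + 5 = 15.
Optimal value attained by: walk 0->2->2->0.
Answer: (T^⊗3)[0][0] = 15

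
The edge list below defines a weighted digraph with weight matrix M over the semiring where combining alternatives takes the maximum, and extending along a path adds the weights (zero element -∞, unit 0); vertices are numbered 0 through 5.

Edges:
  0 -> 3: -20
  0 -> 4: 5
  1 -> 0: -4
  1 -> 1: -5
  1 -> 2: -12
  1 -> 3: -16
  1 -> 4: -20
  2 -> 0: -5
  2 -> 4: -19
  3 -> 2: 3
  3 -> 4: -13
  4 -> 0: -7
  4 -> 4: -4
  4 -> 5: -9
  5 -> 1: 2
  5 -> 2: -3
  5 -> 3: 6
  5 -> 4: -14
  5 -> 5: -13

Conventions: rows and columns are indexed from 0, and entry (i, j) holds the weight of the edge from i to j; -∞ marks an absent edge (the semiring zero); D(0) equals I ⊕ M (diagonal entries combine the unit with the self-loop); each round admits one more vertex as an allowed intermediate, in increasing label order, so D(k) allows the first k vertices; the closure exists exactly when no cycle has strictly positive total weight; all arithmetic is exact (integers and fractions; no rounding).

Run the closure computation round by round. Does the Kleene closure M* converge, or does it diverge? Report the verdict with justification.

D(0):
  [0, -∞, -∞, -20, 5, -∞]
  [-4, 0, -12, -16, -20, -∞]
  [-5, -∞, 0, -∞, -19, -∞]
  [-∞, -∞, 3, 0, -13, -∞]
  [-7, -∞, -∞, -∞, 0, -9]
  [-∞, 2, -3, 6, -14, 0]
D(1):
  [0, -∞, -∞, -20, 5, -∞]
  [-4, 0, -12, -16, 1, -∞]
  [-5, -∞, 0, -25, 0, -∞]
  [-∞, -∞, 3, 0, -13, -∞]
  [-7, -∞, -∞, -27, 0, -9]
  [-∞, 2, -3, 6, -14, 0]
D(2):
  [0, -∞, -∞, -20, 5, -∞]
  [-4, 0, -12, -16, 1, -∞]
  [-5, -∞, 0, -25, 0, -∞]
  [-∞, -∞, 3, 0, -13, -∞]
  [-7, -∞, -∞, -27, 0, -9]
  [-2, 2, -3, 6, 3, 0]
D(3):
  [0, -∞, -∞, -20, 5, -∞]
  [-4, 0, -12, -16, 1, -∞]
  [-5, -∞, 0, -25, 0, -∞]
  [-2, -∞, 3, 0, 3, -∞]
  [-7, -∞, -∞, -27, 0, -9]
  [-2, 2, -3, 6, 3, 0]
D(4):
  [0, -∞, -17, -20, 5, -∞]
  [-4, 0, -12, -16, 1, -∞]
  [-5, -∞, 0, -25, 0, -∞]
  [-2, -∞, 3, 0, 3, -∞]
  [-7, -∞, -24, -27, 0, -9]
  [4, 2, 9, 6, 9, 0]
D(5):
  [0, -∞, -17, -20, 5, -4]
  [-4, 0, -12, -16, 1, -8]
  [-5, -∞, 0, -25, 0, -9]
  [-2, -∞, 3, 0, 3, -6]
  [-7, -∞, -24, -27, 0, -9]
  [4, 2, 9, 6, 9, 0]
D(6):
  [0, -2, 5, 2, 5, -4]
  [-4, 0, 1, -2, 1, -8]
  [-5, -7, 0, -3, 0, -9]
  [-2, -4, 3, 0, 3, -6]
  [-5, -7, 0, -3, 0, -9]
  [4, 2, 9, 6, 9, 0]
Key observation: every diagonal entry stays at the unit through all rounds, so no improving cycle exists.
Answer: CONVERGES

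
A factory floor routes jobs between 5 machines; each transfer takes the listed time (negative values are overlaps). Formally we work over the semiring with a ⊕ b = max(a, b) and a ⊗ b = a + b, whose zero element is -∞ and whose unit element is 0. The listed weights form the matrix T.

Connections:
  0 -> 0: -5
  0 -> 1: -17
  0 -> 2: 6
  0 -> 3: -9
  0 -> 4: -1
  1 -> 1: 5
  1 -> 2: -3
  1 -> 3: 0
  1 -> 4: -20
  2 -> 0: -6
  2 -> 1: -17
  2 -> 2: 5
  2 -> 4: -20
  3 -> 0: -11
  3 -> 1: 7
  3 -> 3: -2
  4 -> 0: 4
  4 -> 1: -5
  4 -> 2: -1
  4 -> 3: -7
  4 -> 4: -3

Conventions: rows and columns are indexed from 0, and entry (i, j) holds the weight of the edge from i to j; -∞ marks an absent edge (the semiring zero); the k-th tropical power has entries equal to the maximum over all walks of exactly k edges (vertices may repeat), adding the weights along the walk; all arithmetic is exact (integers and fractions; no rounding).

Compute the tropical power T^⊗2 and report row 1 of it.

T^⊗2:
  [3, -2, 11, -8, -4]
  [-9, 10, 2, 5, -15]
  [-1, -12, 10, -15, -7]
  [-13, 12, 4, 7, -12]
  [1, 0, 10, -5, 3]
Answer: row 1 of T^⊗2 = [-9, 10, 2, 5, -15]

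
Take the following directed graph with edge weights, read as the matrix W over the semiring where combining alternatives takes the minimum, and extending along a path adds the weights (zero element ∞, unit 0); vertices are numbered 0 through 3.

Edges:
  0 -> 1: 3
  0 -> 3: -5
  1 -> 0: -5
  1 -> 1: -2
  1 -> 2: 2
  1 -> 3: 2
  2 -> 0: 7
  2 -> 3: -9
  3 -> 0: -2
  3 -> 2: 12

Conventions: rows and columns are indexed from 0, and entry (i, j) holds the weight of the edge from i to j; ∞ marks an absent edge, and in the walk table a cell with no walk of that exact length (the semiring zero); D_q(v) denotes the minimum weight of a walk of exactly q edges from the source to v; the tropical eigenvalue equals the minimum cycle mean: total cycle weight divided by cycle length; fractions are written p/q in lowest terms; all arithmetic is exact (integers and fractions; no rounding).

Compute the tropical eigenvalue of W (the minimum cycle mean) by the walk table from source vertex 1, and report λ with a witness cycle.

q=0: [∞, 0, ∞, ∞]
q=1: [-5, -2, 2, 2]
q=2: [-7, -4, 0, -10]
q=3: [-12, -6, -2, -12]
q=4: [-14, -9, -4, -17]
Optimal cycle mean attained by: cycle 0->3->0, total (-5) + (-2), length 2.
Answer: λ = -7/2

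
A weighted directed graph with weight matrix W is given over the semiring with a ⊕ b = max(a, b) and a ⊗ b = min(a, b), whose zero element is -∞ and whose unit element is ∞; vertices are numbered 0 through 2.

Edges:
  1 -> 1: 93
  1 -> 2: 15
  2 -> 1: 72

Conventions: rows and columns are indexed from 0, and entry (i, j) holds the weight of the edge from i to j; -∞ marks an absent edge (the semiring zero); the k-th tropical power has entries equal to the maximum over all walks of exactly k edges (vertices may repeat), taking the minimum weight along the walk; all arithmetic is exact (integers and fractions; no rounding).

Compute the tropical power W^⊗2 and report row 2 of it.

W^⊗2:
  [-∞, -∞, -∞]
  [-∞, 93, 15]
  [-∞, 72, 15]
Answer: row 2 of W^⊗2 = [-∞, 72, 15]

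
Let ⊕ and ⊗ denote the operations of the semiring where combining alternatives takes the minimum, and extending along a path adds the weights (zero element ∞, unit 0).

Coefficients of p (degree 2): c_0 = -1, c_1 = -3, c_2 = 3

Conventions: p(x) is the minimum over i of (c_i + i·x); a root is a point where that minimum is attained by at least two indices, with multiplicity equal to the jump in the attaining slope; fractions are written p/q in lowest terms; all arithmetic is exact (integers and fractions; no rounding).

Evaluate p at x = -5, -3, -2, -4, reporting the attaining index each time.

p(-5) = min(-1+0·(-5)=-1, -3+1·(-5)=-8, 3+2·(-5)=-7) = -8 (attained by i=1)
p(-3) = min(-1+0·(-3)=-1, -3+1·(-3)=-6, 3+2·(-3)=-3) = -6 (attained by i=1)
p(-2) = min(-1+0·(-2)=-1, -3+1·(-2)=-5, 3+2·(-2)=-1) = -5 (attained by i=1)
p(-4) = min(-1+0·(-4)=-1, -3+1·(-4)=-7, 3+2·(-4)=-5) = -7 (attained by i=1)
Answer: p(-5) = -8; p(-3) = -6; p(-2) = -5; p(-4) = -7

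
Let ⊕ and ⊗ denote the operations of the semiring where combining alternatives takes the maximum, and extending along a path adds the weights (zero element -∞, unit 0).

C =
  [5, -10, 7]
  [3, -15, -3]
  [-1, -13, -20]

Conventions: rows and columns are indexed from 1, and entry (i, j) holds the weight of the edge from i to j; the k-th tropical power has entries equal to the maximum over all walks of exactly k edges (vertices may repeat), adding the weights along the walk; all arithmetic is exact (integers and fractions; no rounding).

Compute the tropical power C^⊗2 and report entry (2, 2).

C^⊗2:
  [10, -5, 12]
  [8, -7, 10]
  [4, -11, 6]
Key observation: the optimum is the walk 2->1->2, with weight 3 + (-10) = -7.
Optimal value attained by: walk 2->1->2.
Answer: (C^⊗2)[2][2] = -7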